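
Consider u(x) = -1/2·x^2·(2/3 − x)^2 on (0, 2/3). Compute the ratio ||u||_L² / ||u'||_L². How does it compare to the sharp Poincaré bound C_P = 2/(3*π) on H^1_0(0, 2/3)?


||u||_L² / ||u'||_L² = sqrt(3)/9 < C_P = 2/(3*π).

u(x) = -1/2·x^2·(2/3 − x)^2, so u'(x) = 2*x*(-9*x^2 + 9*x - 2)/9.
u(x) = -1/2·x^2·(2/3 − x)^2 vanishes at x = 0 and x = 2/3, so u ∈ H^1_0(0, 2/3). Differentiate via the product rule and integrate the resulting polynomials term by term.
  ∫_0^2/3 u² dx = ∫_0^2/3 (x^8/4 - 2*x^7/3 + 2*x^6/3 - 8*x^5/27 + 4*x^4/81) dx. Term by term:
    ∫_0^2/3 x^8/4 dx = 128/177147;  ∫_0^2/3 -2*x^7/3 dx = -64/19683;  ∫_0^2/3 2*x^6/3 dx = 256/45927;
    ∫_0^2/3 -8*x^5/27 dx = -256/59049;  ∫_0^2/3 4*x^4/81 dx = 128/98415.
  Sum: 128/177147 − 64/19683 + 256/45927 − 256/59049 + 128/98415 = 64/6200145.
  ∫_0^2/3 (u')² dx = ∫_0^2/3 (4*x^6 - 8*x^5 + 52*x^4/9 - 16*x^3/9 + 16*x^2/81) dx. Term by term:
    ∫_0^2/3 4*x^6 dx = 512/15309;  ∫_0^2/3 -8*x^5 dx = -256/2187;  ∫_0^2/3 52*x^4/9 dx = 1664/10935;
    ∫_0^2/3 -16*x^3/9 dx = -64/729;  ∫_0^2/3 16*x^2/81 dx = 128/6561.
  Sum: 512/15309 − 256/2187 + 1664/10935 − 64/729 + 128/6561 = 64/229635.
∫_0^2/3 u² dx = 64/6200145, so ||u||_L² = 8*sqrt(105)/25515.
∫_0^2/3 (u')² dx = 64/229635, so ||u'||_L² = 8*sqrt(35)/2835.
Ratio ||u||_L² / ||u'||_L² = sqrt(3)/9.
Sharp Poincaré constant on H^1_0(0, 2/3) is C_P = L/π = 2/(3*π), achieved by sin(3*π/2·x).
A polynomial bump cannot attain the sharp Poincaré constant (only the first sine eigenfunction does), so the ratio is strictly less than C_P, consistent with ||u||_L² ≤ C_P ||u'||_L².


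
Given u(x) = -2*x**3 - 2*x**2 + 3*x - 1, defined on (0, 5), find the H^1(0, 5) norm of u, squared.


||u||_{H^1}^2 = 1860800/21

The H^1 norm (squared) on an interval (0, L) is
  ||u||_{H^1}^2 = ∫_0^L u(x)^2 dx + ∫_0^L u'(x)^2 dx.
Compute u'(x) = -6*x**2 - 4*x + 3.
Then u(x)^2 = 4*x**6 + 8*x**5 - 8*x**4 - 8*x**3 + 13*x**2 - 6*x + 1 and u'(x)^2 = 36*x**4 + 48*x**3 - 20*x**2 - 24*x + 9.
Integrate each monomial from 0 to 5 using ∫_0^5 c·x^n dx = c·5^(n+1)/(n+1):
  ∫_0^5 u(x)^2 dx = ∫_0^5 (4*x^6 + 8*x^5 - 8*x^4 - 8*x^3 + 13*x^2 - 6*x + 1) dx. Term by term:
    ∫_0^5 4*x^6 dx = 312500/7;  ∫_0^5 8*x^5 dx = 62500/3;  ∫_0^5 -8*x^4 dx = -5000;
    ∫_0^5 -8*x^3 dx = -1250;  ∫_0^5 13*x^2 dx = 1625/3;  ∫_0^5 -6*x dx = -75;
    ∫_0^5 1 dx = 5.
  Sum: 312500/7 + 62500/3 − 5000 − 1250 + 1625/3 − 75 + 5 = 417885/7.
  ∫_0^5 u'(x)^2 dx = ∫_0^5 (36*x^4 + 48*x^3 - 20*x^2 - 24*x + 9) dx. Term by term:
    ∫_0^5 36*x^4 dx = 22500;  ∫_0^5 48*x^3 dx = 7500;  ∫_0^5 -20*x^2 dx = -2500/3;
    ∫_0^5 -24*x dx = -300;  ∫_0^5 9 dx = 45.
  Sum: 22500 + 7500 − 2500/3 − 300 + 45 = 86735/3.
Adding: ||u||_{H^1}^2 = 417885/7 + 86735/3 = 1860800/21.


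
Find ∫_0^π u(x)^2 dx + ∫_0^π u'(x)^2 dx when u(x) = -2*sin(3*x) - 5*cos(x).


||u||_{H^1(0,π)}^2 = 45*π

u'(x) = 5*sin(x) - 6*cos(3*x).
Expand u² and (u')² and integrate term by term on (0, π), using: for integers n ≥ 1, ∫_0^π sin²(nx) dx = ∫_0^π cos²(nx) dx = π/2; for n ≠ n', ∫_0^π sin(nx)sin(n'x) dx = ∫_0^π cos(nx)cos(n'x) dx = 0; and by product-to-sum, ∫_0^π sin(nx)cos(n'x) dx = ½∫_0^π [sin((n+n')x) + sin((n−n')x)] dx, which is 0 when n+n' is even and 2n/(n²−n'²) when n+n' is odd (it need not vanish on (0, π)).
  u² squared terms: (-5)²·∫cos(x)² dx = 25·π/2 = 25*π/2;  (-2)²·∫sin(3x)² dx = 4·π/2 = 2*π.
  u² cross terms: 2·(-5)·(-2)·∫cos(x)·sin(3x) dx = 20·(0) = 0.
  So ∫_0^π u² dx = 25*π/2 + 2*π + 0 = 29*π/2.
  (u')² squared terms: (-6)²·∫cos(3x)² dx = 36·π/2 = 18*π;  (5)²·∫sin(x)² dx = 25·π/2 = 25*π/2.
  (u')² cross terms: 2·(-6)·(5)·∫cos(3x)·sin(x) dx = -60·(0) = 0.
  So ∫_0^π (u')² dx = 18*π + 25*π/2 + 0 = 61*π/2.
||u||_{H^1}^2 = (29*π/2) + (61*π/2) = 45*π.


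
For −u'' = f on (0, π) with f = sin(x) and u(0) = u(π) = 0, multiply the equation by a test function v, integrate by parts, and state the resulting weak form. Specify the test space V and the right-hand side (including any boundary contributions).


V = H^1_0(0, π) (so v(0) = v(π) = 0); weak form: ∫_0^π u'v' dx = ∫_0^π (sin(x)) v dx for all v ∈ V.

Multiply both sides by a test function v and integrate from 0 to π:
  ∫_0^π −u''(x) v(x) dx = ∫_0^π f(x) v(x) dx.
Integrate the LHS by parts once:
  ∫_0^π −u'' v dx = −[u'(x) v(x)]_0^π + ∫_0^π u'(x) v'(x) dx.
Thus ∫_0^π u'(x) v'(x) dx = ∫_0^π f(x) v(x) dx + [u'(x) v(x)]_0^π.
Choose V so that boundary terms are either known or forced to vanish.
u is Dirichlet: u(0) = u(π) = 0. Let V = H^1_0(0, π); then v(0) = v(π) = 0, and [u' v]_0^π = 0.
Weak formulation: find u (satisfying any essential BC) such that ∫_0^π u'(x) v'(x) dx = ∫_0^π f v dx for all v ∈ V.
Substituting f(x) = sin(x), the right-hand side is ∫_0^π (sin(x)) v dx.


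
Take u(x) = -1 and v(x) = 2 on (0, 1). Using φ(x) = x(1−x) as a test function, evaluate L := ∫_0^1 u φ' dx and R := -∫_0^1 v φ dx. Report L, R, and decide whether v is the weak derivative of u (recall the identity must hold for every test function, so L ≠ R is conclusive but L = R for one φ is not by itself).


LHS = 0, RHS = -1/3. No, v is not the weak derivative of u.

u(x) = -1, classical derivative u'(x) = 0.
φ(x) = x(1−x), so φ'(x) = 1 - 2*x.
Note φ(0) = φ(1) = 0, so the boundary term u·φ vanishes.
LHS = ∫_0^1 u(x) φ'(x) dx = ∫_0^1 (2*x - 1) dx. Term by term:
  ∫_0^1 2*x dx = 1;  ∫_0^1 -1 dx = -1.
Sum: 1 − 1 = 0.
So LHS = 0.
∫_0^1 v(x) φ(x) dx = ∫_0^1 (-2*x^2 + 2*x) dx. Term by term:
  ∫_0^1 -2*x^2 dx = -2/3;  ∫_0^1 2*x dx = 1.
Sum: -2/3 + 1 = 1/3.
So RHS = -∫_0^1 v(x) φ(x) dx = -1/3.
LHS − RHS = 1/3 ≠ 0, so the identity fails.
(For a valid weak derivative the identity must hold for EVERY test function, in particular this one. The failure shows v is NOT the weak derivative of u.)
Correct weak derivative would be u'(x) = 0.


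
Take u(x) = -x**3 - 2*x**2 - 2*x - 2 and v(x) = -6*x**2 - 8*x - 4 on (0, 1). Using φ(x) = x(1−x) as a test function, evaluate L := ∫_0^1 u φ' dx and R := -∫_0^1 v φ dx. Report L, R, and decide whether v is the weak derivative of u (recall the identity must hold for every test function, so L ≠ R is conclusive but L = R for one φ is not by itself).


LHS = 49/60, RHS = 49/30. No, v is not the weak derivative of u.

u(x) = -x**3 - 2*x**2 - 2*x - 2, classical derivative u'(x) = -3*x**2 - 4*x - 2.
φ(x) = x(1−x), so φ'(x) = 1 - 2*x.
Note φ(0) = φ(1) = 0, so the boundary term u·φ vanishes.
LHS = ∫_0^1 u(x) φ'(x) dx = ∫_0^1 (2*x^4 + 3*x^3 + 2*x^2 + 2*x - 2) dx. Term by term:
  ∫_0^1 2*x^4 dx = 2/5;  ∫_0^1 3*x^3 dx = 3/4;  ∫_0^1 2*x^2 dx = 2/3;
  ∫_0^1 2*x dx = 1;  ∫_0^1 -2 dx = -2.
Sum: 2/5 + 3/4 + 2/3 + 1 − 2 = 49/60.
So LHS = 49/60.
∫_0^1 v(x) φ(x) dx = ∫_0^1 (6*x^4 + 2*x^3 - 4*x^2 - 4*x) dx. Term by term:
  ∫_0^1 6*x^4 dx = 6/5;  ∫_0^1 2*x^3 dx = 1/2;  ∫_0^1 -4*x^2 dx = -4/3;
  ∫_0^1 -4*x dx = -2.
Sum: 6/5 + 1/2 − 4/3 − 2 = -49/30.
So RHS = -∫_0^1 v(x) φ(x) dx = 49/30.
LHS − RHS = -49/60 ≠ 0, so the identity fails.
(For a valid weak derivative the identity must hold for EVERY test function, in particular this one. The failure shows v is NOT the weak derivative of u.)
Correct weak derivative would be u'(x) = -3*x**2 - 4*x - 2.


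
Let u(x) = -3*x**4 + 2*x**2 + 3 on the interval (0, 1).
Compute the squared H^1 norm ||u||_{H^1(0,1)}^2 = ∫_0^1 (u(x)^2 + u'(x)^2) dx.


||u||_{H^1}^2 = 340/21

The H^1 norm (squared) on an interval (0, L) is
  ||u||_{H^1}^2 = ∫_0^L u(x)^2 dx + ∫_0^L u'(x)^2 dx.
Compute u'(x) = -12*x**3 + 4*x.
Then u(x)^2 = 9*x**8 - 12*x**6 - 14*x**4 + 12*x**2 + 9 and u'(x)^2 = 144*x**6 - 96*x**4 + 16*x**2.
Integrate each monomial from 0 to 1 using ∫_0^1 c·x^n dx = c·1^(n+1)/(n+1):
  ∫_0^1 u(x)^2 dx = ∫_0^1 (9*x^8 - 12*x^6 - 14*x^4 + 12*x^2 + 9) dx. Term by term:
    ∫_0^1 9*x^8 dx = 1;  ∫_0^1 -12*x^6 dx = -12/7;  ∫_0^1 -14*x^4 dx = -14/5;
    ∫_0^1 12*x^2 dx = 4;  ∫_0^1 9 dx = 9.
  Sum: 1 − 12/7 − 14/5 + 4 + 9 = 332/35.
  ∫_0^1 u'(x)^2 dx = ∫_0^1 (144*x^6 - 96*x^4 + 16*x^2) dx. Term by term:
    ∫_0^1 144*x^6 dx = 144/7;  ∫_0^1 -96*x^4 dx = -96/5;  ∫_0^1 16*x^2 dx = 16/3.
  Sum: 144/7 − 96/5 + 16/3 = 704/105.
Adding: ||u||_{H^1}^2 = 332/35 + 704/105 = 340/21.


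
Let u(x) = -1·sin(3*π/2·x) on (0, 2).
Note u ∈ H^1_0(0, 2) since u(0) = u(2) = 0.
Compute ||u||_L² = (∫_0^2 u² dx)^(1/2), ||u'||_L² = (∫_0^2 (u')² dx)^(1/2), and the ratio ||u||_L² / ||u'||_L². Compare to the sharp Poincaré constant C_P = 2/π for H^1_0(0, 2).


||u||_L² / ||u'||_L² = 2/(3*π) < C_P = 2/π.

u(x) = -1·sin(3*π/2·x), so u'(x) = -3*π*cos(3*π*x/2)/2.
Writing u(x) = A·sin(kπx/L) with A = -1 and k = 3, use ∫_0^L sin²(kπx/L) dx = L/2 and ∫_0^L cos²(kπx/L) dx = L/2.
u² = 1·sin²(3*π/2·x) and (u')² = 9*π^2/4·cos²(3*π/2·x), and each of sin², cos² integrates to L/2 = 1 over (0, 2).
∫_0^2 u² dx = 1, so ||u||_L² = 1.
∫_0^2 (u')² dx = 9*π^2/4, so ||u'||_L² = 3*π/2.
Ratio ||u||_L² / ||u'||_L² = 2/(3*π).
Sharp Poincaré constant on H^1_0(0, 2) is C_P = L/π = 2/π, achieved by sin(π/2·x).
This is the k = 3 harmonic; the ratio L/(kπ) is strictly less than C_P = L/π, consistent with the sharp inequality ||u||_L² ≤ C_P ||u'||_L².


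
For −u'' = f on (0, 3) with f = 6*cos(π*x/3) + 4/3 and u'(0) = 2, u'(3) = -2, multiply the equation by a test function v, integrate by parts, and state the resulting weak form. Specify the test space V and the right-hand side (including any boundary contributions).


V = H^1(0, 3) (v unrestricted at boundary; u is determined up to an additive constant); weak form: ∫_0^3 u'v' dx = ∫_0^3 (6*cos(π*x/3) + 4/3) v dx − 2·v(3) − 2·v(0) for all v ∈ V.

Multiply both sides by a test function v and integrate from 0 to 3:
  ∫_0^3 −u''(x) v(x) dx = ∫_0^3 f(x) v(x) dx.
Integrate the LHS by parts once:
  ∫_0^3 −u'' v dx = −[u'(x) v(x)]_0^3 + ∫_0^3 u'(x) v'(x) dx.
Thus ∫_0^3 u'(x) v'(x) dx = ∫_0^3 f(x) v(x) dx + [u'(x) v(x)]_0^3.
Choose V so that boundary terms are either known or forced to vanish.
u has inhomogeneous Neumann u'(0) = 2, u'(3) = -2. [u' v]_0^3 = (-2)·v(3) − (2)·v(0) = − 2·v(3) − 2·v(0). Take V = H^1(0, 3); boundary term becomes part of RHS.
Weak formulation: find u (satisfying any essential BC) such that ∫_0^3 u'(x) v'(x) dx = ∫_0^3 f v dx − 2·v(3) − 2·v(0) for all v ∈ V (Neumann data are natural BCs: they enter the RHS as boundary terms).
Substituting f(x) = 6*cos(π*x/3) + 4/3, the right-hand side is ∫_0^3 (6*cos(π*x/3) + 4/3) v dx − 2·v(3) − 2·v(0).
Compatibility check (pure Neumann): taking v ≡ 1 ∈ V gives 0 = ∫_0^3 f dx + (-2) − (2), i.e. ∫_0^3 f dx must equal u'(0) − u'(3) = 4. Indeed ∫_0^3 (6*cos(π*x/3) + 4/3) dx = 4, so the data are compatible. The solution is then unique only up to an additive constant (fix it e.g. by requiring ∫_0^3 u dx = 0).


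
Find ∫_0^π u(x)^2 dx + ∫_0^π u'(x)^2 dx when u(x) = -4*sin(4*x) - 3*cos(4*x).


||u||_{H^1(0,π)}^2 = 425*π/2

u'(x) = 12*sin(4*x) - 16*cos(4*x).
Expand u² and (u')² and integrate term by term on (0, π), using: for integers n ≥ 1, ∫_0^π sin²(nx) dx = ∫_0^π cos²(nx) dx = π/2; for n ≠ n', ∫_0^π sin(nx)sin(n'x) dx = ∫_0^π cos(nx)cos(n'x) dx = 0; and by product-to-sum, ∫_0^π sin(nx)cos(n'x) dx = ½∫_0^π [sin((n+n')x) + sin((n−n')x)] dx, which is 0 when n+n' is even and 2n/(n²−n'²) when n+n' is odd (it need not vanish on (0, π)).
  u² squared terms: (-4)²·∫sin(4x)² dx = 16·π/2 = 8*π;  (-3)²·∫cos(4x)² dx = 9·π/2 = 9*π/2.
  u² cross terms: 2·(-4)·(-3)·∫sin(4x)·cos(4x) dx = 24·(0) = 0.
  So ∫_0^π u² dx = 8*π + 9*π/2 + 0 = 25*π/2.
  (u')² squared terms: (-16)²·∫cos(4x)² dx = 256·π/2 = 128*π;  (12)²·∫sin(4x)² dx = 144·π/2 = 72*π.
  (u')² cross terms: 2·(-16)·(12)·∫cos(4x)·sin(4x) dx = -384·(0) = 0.
  So ∫_0^π (u')² dx = 128*π + 72*π + 0 = 200*π.
||u||_{H^1}^2 = (25*π/2) + (200*π) = 425*π/2.


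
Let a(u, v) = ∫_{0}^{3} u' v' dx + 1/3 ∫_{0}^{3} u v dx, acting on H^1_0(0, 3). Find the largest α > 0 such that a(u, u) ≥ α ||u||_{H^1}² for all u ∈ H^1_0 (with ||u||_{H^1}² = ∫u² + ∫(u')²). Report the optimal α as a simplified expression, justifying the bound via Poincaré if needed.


α = (3 + π^2)/(9 + π^2)

Coercivity of a(·,·) on H^1_0(0, 3) means a(u, u) ≥ α ||u||_{H^1}² for every u ∈ H^1_0.
The interval has length L = 3, and Poincaré/coercivity depend only on L. Here a(u, u) = ∫(u')² + (1/3)·∫u².
Here 0 < c = 1/3 < 1. The condition a(u,u) ≥ α||u||_{H^1}² reads (1−α)∫(u')² ≥ (α−c)∫u². Any admissible α is ≤ 1 (rapidly oscillating u have ∫u²/∫(u')² → 0), and α = 1 would force 0 ≥ (1−c)∫u², impossible since c < 1; so 1−α > 0. By the sharp Poincaré inequality on H^1_0 of an interval of length L, ∫(u')² ≥ (π/L)²∫u² with equality for the first sine mode sin(π(x−x₀)/L) (x₀ the left endpoint), so the inequality holds for all u iff (1−α)(π/L)² ≥ α − c, i.e. α ≤ ((π/L)² + c)/((π/L)² + 1) = (1 + c(L/π)²)/(1 + (L/π)²). With (π/L)² = π^2/9 and c = 1/3, the largest admissible constant is α = ((π/L)² + c)/((π/L)² + 1).
Simplifying, α = (3 + π^2)/(9 + π^2).


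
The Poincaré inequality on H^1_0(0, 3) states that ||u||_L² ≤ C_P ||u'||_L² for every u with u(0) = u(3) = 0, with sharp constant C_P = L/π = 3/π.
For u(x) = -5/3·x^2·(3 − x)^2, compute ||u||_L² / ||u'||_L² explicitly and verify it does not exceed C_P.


||u||_L² / ||u'||_L² = sqrt(3)/2 < C_P = 3/π.

u(x) = -5/3·x^2·(3 − x)^2, so u'(x) = 10*x*(x*(3 - x) - (x - 3)^2)/3.
u(x) = -5/3·x^2·(3 − x)^2 vanishes at x = 0 and x = 3, so u ∈ H^1_0(0, 3). Differentiate via the product rule and integrate the resulting polynomials term by term.
  ∫_0^3 u² dx = ∫_0^3 (25*x^8/9 - 100*x^7/3 + 150*x^6 - 300*x^5 + 225*x^4) dx. Term by term:
    ∫_0^3 25*x^8/9 dx = 6075;  ∫_0^3 -100*x^7/3 dx = -54675/2;  ∫_0^3 150*x^6 dx = 328050/7;
    ∫_0^3 -300*x^5 dx = -36450;  ∫_0^3 225*x^4 dx = 10935.
  Sum: 6075 − 54675/2 + 328050/7 − 36450 + 10935 = 1215/14.
  ∫_0^3 (u')² dx = ∫_0^3 (400*x^6/9 - 400*x^5 + 1300*x^4 - 1800*x^3 + 900*x^2) dx. Term by term:
    ∫_0^3 400*x^6/9 dx = 97200/7;  ∫_0^3 -400*x^5 dx = -48600;  ∫_0^3 1300*x^4 dx = 63180;
    ∫_0^3 -1800*x^3 dx = -36450;  ∫_0^3 900*x^2 dx = 8100.
  Sum: 97200/7 − 48600 + 63180 − 36450 + 8100 = 810/7.
∫_0^3 u² dx = 1215/14, so ||u||_L² = 9*sqrt(210)/14.
∫_0^3 (u')² dx = 810/7, so ||u'||_L² = 9*sqrt(70)/7.
Ratio ||u||_L² / ||u'||_L² = sqrt(3)/2.
Sharp Poincaré constant on H^1_0(0, 3) is C_P = L/π = 3/π, achieved by sin(π/3·x).
A polynomial bump cannot attain the sharp Poincaré constant (only the first sine eigenfunction does), so the ratio is strictly less than C_P, consistent with ||u||_L² ≤ C_P ||u'||_L².


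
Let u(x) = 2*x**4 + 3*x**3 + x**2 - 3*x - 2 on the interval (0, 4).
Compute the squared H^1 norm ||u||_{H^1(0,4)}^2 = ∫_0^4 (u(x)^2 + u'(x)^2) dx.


||u||_{H^1}^2 = 22699748/45

The H^1 norm (squared) on an interval (0, L) is
  ||u||_{H^1}^2 = ∫_0^L u(x)^2 dx + ∫_0^L u'(x)^2 dx.
Compute u'(x) = 8*x**3 + 9*x**2 + 2*x - 3.
Then u(x)^2 = 4*x**8 + 12*x**7 + 13*x**6 - 6*x**5 - 25*x**4 - 18*x**3 + 5*x**2 + 12*x + 4 and u'(x)^2 = 64*x**6 + 144*x**5 + 113*x**4 - 12*x**3 - 50*x**2 - 12*x + 9.
Integrate each monomial from 0 to 4 using ∫_0^4 c·x^n dx = c·4^(n+1)/(n+1):
  ∫_0^4 u(x)^2 dx = ∫_0^4 (4*x^8 + 12*x^7 + 13*x^6 - 6*x^5 - 25*x^4 - 18*x^3 + 5*x^2 + 12*x + 4) dx. Term by term:
    ∫_0^4 4*x^8 dx = 1048576/9;  ∫_0^4 12*x^7 dx = 98304;  ∫_0^4 13*x^6 dx = 212992/7;
    ∫_0^4 -6*x^5 dx = -4096;  ∫_0^4 -25*x^4 dx = -5120;  ∫_0^4 -18*x^3 dx = -1152;
    ∫_0^4 5*x^2 dx = 320/3;  ∫_0^4 12*x dx = 96;  ∫_0^4 4 dx = 16.
  Sum: 1048576/9 + 98304 + 212992/7 − 4096 − 5120 − 1152 + 320/3 + 96 + 16 = 14810704/63.
  ∫_0^4 u'(x)^2 dx = ∫_0^4 (64*x^6 + 144*x^5 + 113*x^4 - 12*x^3 - 50*x^2 - 12*x + 9) dx. Term by term:
    ∫_0^4 64*x^6 dx = 1048576/7;  ∫_0^4 144*x^5 dx = 98304;  ∫_0^4 113*x^4 dx = 115712/5;
    ∫_0^4 -12*x^3 dx = -768;  ∫_0^4 -50*x^2 dx = -3200/3;  ∫_0^4 -12*x dx = -96;
    ∫_0^4 9 dx = 36.
  Sum: 1048576/7 + 98304 + 115712/5 − 768 − 3200/3 − 96 + 36 = 28281572/105.
Adding: ||u||_{H^1}^2 = 14810704/63 + 28281572/105 = 22699748/45.


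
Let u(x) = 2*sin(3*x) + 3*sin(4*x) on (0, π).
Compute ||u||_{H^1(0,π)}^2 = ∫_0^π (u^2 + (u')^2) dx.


||u||_{H^1(0,π)}^2 = 193*π/2

u'(x) = 6*cos(3*x) + 12*cos(4*x).
Expand u² and (u')² and integrate term by term on (0, π), using: for integers n ≥ 1, ∫_0^π sin²(nx) dx = ∫_0^π cos²(nx) dx = π/2; for n ≠ n', ∫_0^π sin(nx)sin(n'x) dx = ∫_0^π cos(nx)cos(n'x) dx = 0; and by product-to-sum, ∫_0^π sin(nx)cos(n'x) dx = ½∫_0^π [sin((n+n')x) + sin((n−n')x)] dx, which is 0 when n+n' is even and 2n/(n²−n'²) when n+n' is odd (it need not vanish on (0, π)).
  u² squared terms: (2)²·∫sin(3x)² dx = 4·π/2 = 2*π;  (3)²·∫sin(4x)² dx = 9·π/2 = 9*π/2.
  u² cross terms: 2·(2)·(3)·∫sin(3x)·sin(4x) dx = 12·(0) = 0.
  So ∫_0^π u² dx = 2*π + 9*π/2 + 0 = 13*π/2.
  (u')² squared terms: (6)²·∫cos(3x)² dx = 36·π/2 = 18*π;  (12)²·∫cos(4x)² dx = 144·π/2 = 72*π.
  (u')² cross terms: 2·(6)·(12)·∫cos(3x)·cos(4x) dx = 144·(0) = 0.
  So ∫_0^π (u')² dx = 18*π + 72*π + 0 = 90*π.
||u||_{H^1}^2 = (13*π/2) + (90*π) = 193*π/2.


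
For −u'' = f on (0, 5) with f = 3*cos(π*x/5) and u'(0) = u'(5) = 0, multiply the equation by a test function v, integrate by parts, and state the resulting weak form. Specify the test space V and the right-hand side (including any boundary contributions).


V = H^1(0, 5) (no boundary constraint on v; u is determined up to an additive constant); weak form: ∫_0^5 u'v' dx = ∫_0^5 (3*cos(π*x/5)) v dx for all v ∈ V.

Multiply both sides by a test function v and integrate from 0 to 5:
  ∫_0^5 −u''(x) v(x) dx = ∫_0^5 f(x) v(x) dx.
Integrate the LHS by parts once:
  ∫_0^5 −u'' v dx = −[u'(x) v(x)]_0^5 + ∫_0^5 u'(x) v'(x) dx.
Thus ∫_0^5 u'(x) v'(x) dx = ∫_0^5 f(x) v(x) dx + [u'(x) v(x)]_0^5.
Choose V so that boundary terms are either known or forced to vanish.
u has homogeneous Neumann: u'(0) = u'(5) = 0. So [u' v]_0^5 = 0·v(5) − 0·v(0) = 0 for any v; take V = H^1(0, 5).
Weak formulation: find u (satisfying any essential BC) such that ∫_0^5 u'(x) v'(x) dx = ∫_0^5 f v dx for all v ∈ V (homogeneous Neumann, so boundary terms vanish).
Substituting f(x) = 3*cos(π*x/5), the right-hand side is ∫_0^5 (3*cos(π*x/5)) v dx.
Compatibility check (pure Neumann): taking v ≡ 1 ∈ V gives 0 = ∫_0^5 f dx + (0) − (0), i.e. ∫_0^5 f dx must equal u'(0) − u'(5) = 0. Indeed ∫_0^5 (3*cos(π*x/5)) dx = 0, so the data are compatible. The solution is then unique only up to an additive constant (fix it e.g. by requiring ∫_0^5 u dx = 0).


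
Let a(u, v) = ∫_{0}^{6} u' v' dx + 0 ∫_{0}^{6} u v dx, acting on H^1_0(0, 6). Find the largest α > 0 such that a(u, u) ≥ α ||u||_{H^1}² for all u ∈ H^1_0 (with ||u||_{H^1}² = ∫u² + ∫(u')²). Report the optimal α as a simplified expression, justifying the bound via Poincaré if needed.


α = π^2/(π^2 + 36)

Coercivity of a(·,·) on H^1_0(0, 6) means a(u, u) ≥ α ||u||_{H^1}² for every u ∈ H^1_0.
The interval has length L = 6, and Poincaré/coercivity depend only on L. Here a(u, u) = ∫(u')² + (0)·∫u².
Here c = 0, so a(u,u) = ∫(u')² alone. The condition a(u,u) ≥ α||u||_{H^1}² reads (1−α)∫(u')² ≥ (α−c)∫u². Any admissible α is ≤ 1 (rapidly oscillating u have ∫u²/∫(u')² → 0), and α = 1 would force 0 ≥ (1−c)∫u², impossible since c < 1; so 1−α > 0. By the sharp Poincaré inequality on H^1_0 of an interval of length L, ∫(u')² ≥ (π/L)²∫u² with equality for the first sine mode sin(π(x−x₀)/L) (x₀ the left endpoint), so the inequality holds for all u iff (1−α)(π/L)² ≥ α − c, i.e. α ≤ ((π/L)² + c)/((π/L)² + 1) = (1 + c(L/π)²)/(1 + (L/π)²). (Direct route, valid since c ≤ 0: Poincaré gives c∫u² ≥ c(L/π)²∫(u')², so a(u,u) ≥ (1 + c(L/π)²)∫(u')², while ||u||_{H^1}² ≤ (1 + (L/π)²)∫(u')²; dividing yields the same α.) With (π/L)² = π^2/36 and c = 0, the largest admissible constant is α = ((π/L)² + c)/((π/L)² + 1).
Simplifying, α = π^2/(π^2 + 36).


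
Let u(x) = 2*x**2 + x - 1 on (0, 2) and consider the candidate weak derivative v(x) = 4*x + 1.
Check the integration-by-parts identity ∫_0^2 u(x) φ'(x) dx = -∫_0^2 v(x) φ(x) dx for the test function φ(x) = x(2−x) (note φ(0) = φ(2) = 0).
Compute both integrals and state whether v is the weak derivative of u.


LHS = -20/3, RHS = -20/3. Yes, v = u' weakly.

u(x) = 2*x**2 + x - 1, classical derivative u'(x) = 4*x + 1.
φ(x) = x(2−x), so φ'(x) = 2 - 2*x.
Note φ(0) = φ(2) = 0, so the boundary term u·φ vanishes.
LHS = ∫_0^2 u(x) φ'(x) dx = ∫_0^2 (-4*x^3 + 2*x^2 + 4*x - 2) dx. Term by term:
  ∫_0^2 -4*x^3 dx = -16;  ∫_0^2 2*x^2 dx = 16/3;  ∫_0^2 4*x dx = 8;
  ∫_0^2 -2 dx = -4.
Sum: -16 + 16/3 + 8 − 4 = -20/3.
So LHS = -20/3.
∫_0^2 v(x) φ(x) dx = ∫_0^2 (-4*x^3 + 7*x^2 + 2*x) dx. Term by term:
  ∫_0^2 -4*x^3 dx = -16;  ∫_0^2 7*x^2 dx = 56/3;  ∫_0^2 2*x dx = 4.
Sum: -16 + 56/3 + 4 = 20/3.
So RHS = -∫_0^2 v(x) φ(x) dx = -20/3.
LHS = RHS, so the identity holds for this test φ.
Moreover u is smooth here and v(x) = u'(x) = 4*x + 1 pointwise, so the identity holds for every test function. Hence v is the weak derivative of u.


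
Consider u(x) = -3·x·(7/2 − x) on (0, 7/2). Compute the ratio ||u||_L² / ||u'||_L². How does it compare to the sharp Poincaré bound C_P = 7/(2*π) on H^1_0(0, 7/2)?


||u||_L² / ||u'||_L² = 7*sqrt(10)/20 < C_P = 7/(2*π).

u(x) = -3·x·(7/2 − x), so u'(x) = 6*x - 21/2.
u(x) = -3·x·(7/2 − x) vanishes at x = 0 and x = 7/2, so u ∈ H^1_0(0, 7/2). Differentiate via the product rule and integrate the resulting polynomials term by term.
  ∫_0^7/2 u² dx = ∫_0^7/2 (9*x^4 - 63*x^3 + 441*x^2/4) dx. Term by term:
    ∫_0^7/2 9*x^4 dx = 151263/160;  ∫_0^7/2 -63*x^3 dx = -151263/64;  ∫_0^7/2 441*x^2/4 dx = 50421/32.
  Sum: 151263/160 − 151263/64 + 50421/32 = 50421/320.
  ∫_0^7/2 (u')² dx = ∫_0^7/2 (36*x^2 - 126*x + 441/4) dx. Term by term:
    ∫_0^7/2 36*x^2 dx = 1029/2;  ∫_0^7/2 -126*x dx = -3087/4;  ∫_0^7/2 441/4 dx = 3087/8.
  Sum: 1029/2 − 3087/4 + 3087/8 = 1029/8.
∫_0^7/2 u² dx = 50421/320, so ||u||_L² = 49*sqrt(105)/40.
∫_0^7/2 (u')² dx = 1029/8, so ||u'||_L² = 7*sqrt(42)/4.
Ratio ||u||_L² / ||u'||_L² = 7*sqrt(10)/20.
Sharp Poincaré constant on H^1_0(0, 7/2) is C_P = L/π = 7/(2*π), achieved by sin(2*π/7·x).
A polynomial bump cannot attain the sharp Poincaré constant (only the first sine eigenfunction does), so the ratio is strictly less than C_P, consistent with ||u||_L² ≤ C_P ||u'||_L².


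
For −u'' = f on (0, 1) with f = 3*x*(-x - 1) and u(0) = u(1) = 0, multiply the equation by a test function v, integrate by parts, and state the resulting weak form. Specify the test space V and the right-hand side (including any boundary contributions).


V = H^1_0(0, 1) (so v(0) = v(1) = 0); weak form: ∫_0^1 u'v' dx = ∫_0^1 (3*x*(-x - 1)) v dx for all v ∈ V.

Multiply both sides by a test function v and integrate from 0 to 1:
  ∫_0^1 −u''(x) v(x) dx = ∫_0^1 f(x) v(x) dx.
Integrate the LHS by parts once:
  ∫_0^1 −u'' v dx = −[u'(x) v(x)]_0^1 + ∫_0^1 u'(x) v'(x) dx.
Thus ∫_0^1 u'(x) v'(x) dx = ∫_0^1 f(x) v(x) dx + [u'(x) v(x)]_0^1.
Choose V so that boundary terms are either known or forced to vanish.
u is Dirichlet: u(0) = u(1) = 0. Let V = H^1_0(0, 1); then v(0) = v(1) = 0, and [u' v]_0^1 = 0.
Weak formulation: find u (satisfying any essential BC) such that ∫_0^1 u'(x) v'(x) dx = ∫_0^1 f v dx for all v ∈ V.
Substituting f(x) = 3*x*(-x - 1), the right-hand side is ∫_0^1 (3*x*(-x - 1)) v dx.


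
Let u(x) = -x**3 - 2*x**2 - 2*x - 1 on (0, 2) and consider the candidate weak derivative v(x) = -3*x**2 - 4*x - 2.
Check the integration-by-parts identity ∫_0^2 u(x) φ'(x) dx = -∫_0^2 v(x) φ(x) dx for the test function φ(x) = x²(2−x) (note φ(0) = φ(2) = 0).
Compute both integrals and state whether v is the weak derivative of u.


LHS = 232/15, RHS = 232/15. Yes, v = u' weakly.

u(x) = -x**3 - 2*x**2 - 2*x - 1, classical derivative u'(x) = -3*x**2 - 4*x - 2.
φ(x) = x²(2−x), so φ'(x) = x*(4 - 3*x).
Note φ(0) = φ(2) = 0, so the boundary term u·φ vanishes.
LHS = ∫_0^2 u(x) φ'(x) dx = ∫_0^2 (3*x^5 + 2*x^4 - 2*x^3 - 5*x^2 - 4*x) dx. Term by term:
  ∫_0^2 3*x^5 dx = 32;  ∫_0^2 2*x^4 dx = 64/5;  ∫_0^2 -2*x^3 dx = -8;
  ∫_0^2 -5*x^2 dx = -40/3;  ∫_0^2 -4*x dx = -8.
Sum: 32 + 64/5 − 8 − 40/3 − 8 = 232/15.
So LHS = 232/15.
∫_0^2 v(x) φ(x) dx = ∫_0^2 (3*x^5 - 2*x^4 - 6*x^3 - 4*x^2) dx. Term by term:
  ∫_0^2 3*x^5 dx = 32;  ∫_0^2 -2*x^4 dx = -64/5;  ∫_0^2 -6*x^3 dx = -24;
  ∫_0^2 -4*x^2 dx = -32/3.
Sum: 32 − 64/5 − 24 − 32/3 = -232/15.
So RHS = -∫_0^2 v(x) φ(x) dx = 232/15.
LHS = RHS, so the identity holds for this test φ.
Moreover u is smooth here and v(x) = u'(x) = -3*x**2 - 4*x - 2 pointwise, so the identity holds for every test function. Hence v is the weak derivative of u.


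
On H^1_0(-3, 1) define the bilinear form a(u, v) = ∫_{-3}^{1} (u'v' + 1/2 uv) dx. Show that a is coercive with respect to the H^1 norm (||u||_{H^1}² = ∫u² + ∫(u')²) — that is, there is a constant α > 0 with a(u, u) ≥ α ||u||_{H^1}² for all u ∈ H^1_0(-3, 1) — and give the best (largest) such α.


α = (8 + π^2)/(π^2 + 16)

Coercivity of a(·,·) on H^1_0(-3, 1) means a(u, u) ≥ α ||u||_{H^1}² for every u ∈ H^1_0.
The interval has length L = 4, and Poincaré/coercivity depend only on L. Here a(u, u) = ∫(u')² + (1/2)·∫u².
Here 0 < c = 1/2 < 1. The condition a(u,u) ≥ α||u||_{H^1}² reads (1−α)∫(u')² ≥ (α−c)∫u². Any admissible α is ≤ 1 (rapidly oscillating u have ∫u²/∫(u')² → 0), and α = 1 would force 0 ≥ (1−c)∫u², impossible since c < 1; so 1−α > 0. By the sharp Poincaré inequality on H^1_0 of an interval of length L, ∫(u')² ≥ (π/L)²∫u² with equality for the first sine mode sin(π(x−x₀)/L) (x₀ the left endpoint), so the inequality holds for all u iff (1−α)(π/L)² ≥ α − c, i.e. α ≤ ((π/L)² + c)/((π/L)² + 1) = (1 + c(L/π)²)/(1 + (L/π)²). With (π/L)² = π^2/16 and c = 1/2, the largest admissible constant is α = ((π/L)² + c)/((π/L)² + 1).
Simplifying, α = (8 + π^2)/(π^2 + 16).


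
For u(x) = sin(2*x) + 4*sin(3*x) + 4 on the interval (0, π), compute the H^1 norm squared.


||u||_{H^1(0,π)}^2 = 64/3 + 197*π/2

u'(x) = 2*cos(2*x) + 12*cos(3*x).
Expand u² and (u')² and integrate term by term on (0, π), using: for integers n ≥ 1, ∫_0^π sin²(nx) dx = ∫_0^π cos²(nx) dx = π/2; for n ≠ n', ∫_0^π sin(nx)sin(n'x) dx = ∫_0^π cos(nx)cos(n'x) dx = 0; and by product-to-sum, ∫_0^π sin(nx)cos(n'x) dx = ½∫_0^π [sin((n+n')x) + sin((n−n')x)] dx, which is 0 when n+n' is even and 2n/(n²−n'²) when n+n' is odd (it need not vanish on (0, π)). For the constant mode: ∫_0^π 1 dx = π, ∫_0^π cos(nx) dx = 0, ∫_0^π sin(nx) dx = (1−(−1)^n)/n.
  u² squared terms: (4)²·∫1 dx = 16·π = 16*π;  (4)²·∫sin(3x)² dx = 16·π/2 = 8*π;  (1)²·∫sin(2x)² dx = 1·π/2 = π/2.
  u² cross terms: 2·(4)·(4)·∫1·sin(3x) dx = 32·(2/3) = 64/3;  2·(4)·(1)·∫1·sin(2x) dx = 8·(0) = 0;  2·(4)·(1)·∫sin(3x)·sin(2x) dx = 8·(0) = 0.
  So ∫_0^π u² dx = 16*π + 8*π + π/2 + 64/3 + 0 + 0 = 64/3 + 49*π/2.
  (u')² squared terms: (2)²·∫cos(2x)² dx = 4·π/2 = 2*π;  (12)²·∫cos(3x)² dx = 144·π/2 = 72*π.
  (u')² cross terms: 2·(2)·(12)·∫cos(2x)·cos(3x) dx = 48·(0) = 0.
  So ∫_0^π (u')² dx = 2*π + 72*π + 0 = 74*π.
||u||_{H^1}^2 = (64/3 + 49*π/2) + (74*π) = 64/3 + 197*π/2.


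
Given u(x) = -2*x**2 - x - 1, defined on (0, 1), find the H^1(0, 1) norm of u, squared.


||u||_{H^1}^2 = 79/5

The H^1 norm (squared) on an interval (0, L) is
  ||u||_{H^1}^2 = ∫_0^L u(x)^2 dx + ∫_0^L u'(x)^2 dx.
Compute u'(x) = -4*x - 1.
Then u(x)^2 = 4*x**4 + 4*x**3 + 5*x**2 + 2*x + 1 and u'(x)^2 = 16*x**2 + 8*x + 1.
Integrate each monomial from 0 to 1 using ∫_0^1 c·x^n dx = c·1^(n+1)/(n+1):
  ∫_0^1 u(x)^2 dx = ∫_0^1 (4*x^4 + 4*x^3 + 5*x^2 + 2*x + 1) dx. Term by term:
    ∫_0^1 4*x^4 dx = 4/5;  ∫_0^1 4*x^3 dx = 1;  ∫_0^1 5*x^2 dx = 5/3;
    ∫_0^1 2*x dx = 1;  ∫_0^1 1 dx = 1.
  Sum: 4/5 + 1 + 5/3 + 1 + 1 = 82/15.
  ∫_0^1 u'(x)^2 dx = ∫_0^1 (16*x^2 + 8*x + 1) dx. Term by term:
    ∫_0^1 16*x^2 dx = 16/3;  ∫_0^1 8*x dx = 4;  ∫_0^1 1 dx = 1.
  Sum: 16/3 + 4 + 1 = 31/3.
Adding: ||u||_{H^1}^2 = 82/15 + 31/3 = 79/5.


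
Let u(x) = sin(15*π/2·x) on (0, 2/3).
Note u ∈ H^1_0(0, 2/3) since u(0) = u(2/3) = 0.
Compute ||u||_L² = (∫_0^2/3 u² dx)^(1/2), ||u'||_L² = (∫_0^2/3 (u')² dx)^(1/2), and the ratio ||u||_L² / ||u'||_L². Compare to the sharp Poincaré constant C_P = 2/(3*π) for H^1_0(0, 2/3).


||u||_L² / ||u'||_L² = 2/(15*π) < C_P = 2/(3*π).

u(x) = sin(15*π/2·x), so u'(x) = 15*π*cos(15*π*x/2)/2.
Writing u(x) = A·sin(kπx/L) with A = 1 and k = 5, use ∫_0^L sin²(kπx/L) dx = L/2 and ∫_0^L cos²(kπx/L) dx = L/2.
u² = 1·sin²(15*π/2·x) and (u')² = 225*π^2/4·cos²(15*π/2·x), and each of sin², cos² integrates to L/2 = 1/3 over (0, 2/3).
∫_0^2/3 u² dx = 1/3, so ||u||_L² = sqrt(3)/3.
∫_0^2/3 (u')² dx = 75*π^2/4, so ||u'||_L² = 5*sqrt(3)*π/2.
Ratio ||u||_L² / ||u'||_L² = 2/(15*π).
Sharp Poincaré constant on H^1_0(0, 2/3) is C_P = L/π = 2/(3*π), achieved by sin(3*π/2·x).
This is the k = 5 harmonic; the ratio L/(kπ) is strictly less than C_P = L/π, consistent with the sharp inequality ||u||_L² ≤ C_P ||u'||_L².


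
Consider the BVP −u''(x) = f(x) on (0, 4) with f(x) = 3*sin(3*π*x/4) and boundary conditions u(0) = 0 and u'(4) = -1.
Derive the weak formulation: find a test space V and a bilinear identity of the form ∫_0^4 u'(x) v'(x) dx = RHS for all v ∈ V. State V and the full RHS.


V = {v ∈ H^1(0, 4) : v(0) = 0} (test functions vanish at x = 0 where u is specified); weak form: ∫_0^4 u'v' dx = ∫_0^4 (3*sin(3*π*x/4)) v dx − v(4) for all v ∈ V.

Multiply both sides by a test function v and integrate from 0 to 4:
  ∫_0^4 −u''(x) v(x) dx = ∫_0^4 f(x) v(x) dx.
Integrate the LHS by parts once:
  ∫_0^4 −u'' v dx = −[u'(x) v(x)]_0^4 + ∫_0^4 u'(x) v'(x) dx.
Thus ∫_0^4 u'(x) v'(x) dx = ∫_0^4 f(x) v(x) dx + [u'(x) v(x)]_0^4.
Choose V so that boundary terms are either known or forced to vanish.
Mixed BC: u(0) = 0 (Dirichlet) and u'(4) = -1 (Neumann). Define V = {v ∈ H^1(0, 4) : v(0) = 0}. Then [u' v]_0^4 = u'(4)·v(4) − u'(0)·0 = − v(4).
Weak formulation: find u (satisfying any essential BC) such that ∫_0^4 u'(x) v'(x) dx = ∫_0^4 f v dx − v(4) for all v ∈ V (Dirichlet at 0 absorbed into V; Neumann datum at x = 4 contributes the boundary term).
Substituting f(x) = 3*sin(3*π*x/4), the right-hand side is ∫_0^4 (3*sin(3*π*x/4)) v dx − v(4).


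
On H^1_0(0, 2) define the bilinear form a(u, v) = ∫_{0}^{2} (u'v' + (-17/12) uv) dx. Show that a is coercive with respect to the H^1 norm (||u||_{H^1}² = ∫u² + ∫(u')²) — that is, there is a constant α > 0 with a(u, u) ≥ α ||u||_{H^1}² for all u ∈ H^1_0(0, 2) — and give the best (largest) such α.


α = (-17/3 + π^2)/(4 + π^2)

Coercivity of a(·,·) on H^1_0(0, 2) means a(u, u) ≥ α ||u||_{H^1}² for every u ∈ H^1_0.
The interval has length L = 2, and Poincaré/coercivity depend only on L. Here a(u, u) = ∫(u')² + (-17/12)·∫u².
Here c = -17/12 < 0 with |c| < (π/L)² = π^2/4, so coercivity still holds. The condition a(u,u) ≥ α||u||_{H^1}² reads (1−α)∫(u')² ≥ (α−c)∫u². Any admissible α is ≤ 1 (rapidly oscillating u have ∫u²/∫(u')² → 0), and α = 1 would force 0 ≥ (1−c)∫u², impossible since c < 1; so 1−α > 0. By the sharp Poincaré inequality on H^1_0 of an interval of length L, ∫(u')² ≥ (π/L)²∫u² with equality for the first sine mode sin(π(x−x₀)/L) (x₀ the left endpoint), so the inequality holds for all u iff (1−α)(π/L)² ≥ α − c, i.e. α ≤ ((π/L)² + c)/((π/L)² + 1) = (1 + c(L/π)²)/(1 + (L/π)²). (Direct route, valid since c ≤ 0: Poincaré gives c∫u² ≥ c(L/π)²∫(u')², so a(u,u) ≥ (1 + c(L/π)²)∫(u')², while ||u||_{H^1}² ≤ (1 + (L/π)²)∫(u')²; dividing yields the same α.) With (π/L)² = π^2/4 and c = -17/12, the largest admissible constant is α = ((π/L)² + c)/((π/L)² + 1).
Simplifying, α = (-17/3 + π^2)/(4 + π^2).


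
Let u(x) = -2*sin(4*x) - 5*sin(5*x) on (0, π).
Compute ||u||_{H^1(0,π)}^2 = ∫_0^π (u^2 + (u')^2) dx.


||u||_{H^1(0,π)}^2 = 359*π

u'(x) = -8*cos(4*x) - 25*cos(5*x).
Expand u² and (u')² and integrate term by term on (0, π), using: for integers n ≥ 1, ∫_0^π sin²(nx) dx = ∫_0^π cos²(nx) dx = π/2; for n ≠ n', ∫_0^π sin(nx)sin(n'x) dx = ∫_0^π cos(nx)cos(n'x) dx = 0; and by product-to-sum, ∫_0^π sin(nx)cos(n'x) dx = ½∫_0^π [sin((n+n')x) + sin((n−n')x)] dx, which is 0 when n+n' is even and 2n/(n²−n'²) when n+n' is odd (it need not vanish on (0, π)).
  u² squared terms: (-5)²·∫sin(5x)² dx = 25·π/2 = 25*π/2;  (-2)²·∫sin(4x)² dx = 4·π/2 = 2*π.
  u² cross terms: 2·(-5)·(-2)·∫sin(5x)·sin(4x) dx = 20·(0) = 0.
  So ∫_0^π u² dx = 25*π/2 + 2*π + 0 = 29*π/2.
  (u')² squared terms: (-25)²·∫cos(5x)² dx = 625·π/2 = 625*π/2;  (-8)²·∫cos(4x)² dx = 64·π/2 = 32*π.
  (u')² cross terms: 2·(-25)·(-8)·∫cos(5x)·cos(4x) dx = 400·(0) = 0.
  So ∫_0^π (u')² dx = 625*π/2 + 32*π + 0 = 689*π/2.
||u||_{H^1}^2 = (29*π/2) + (689*π/2) = 359*π.


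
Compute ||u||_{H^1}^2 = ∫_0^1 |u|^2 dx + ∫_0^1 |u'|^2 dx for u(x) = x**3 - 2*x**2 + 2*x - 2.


||u||_{H^1}^2 = 337/105

The H^1 norm (squared) on an interval (0, L) is
  ||u||_{H^1}^2 = ∫_0^L u(x)^2 dx + ∫_0^L u'(x)^2 dx.
Compute u'(x) = 3*x**2 - 4*x + 2.
Then u(x)^2 = x**6 - 4*x**5 + 8*x**4 - 12*x**3 + 12*x**2 - 8*x + 4 and u'(x)^2 = 9*x**4 - 24*x**3 + 28*x**2 - 16*x + 4.
Integrate each monomial from 0 to 1 using ∫_0^1 c·x^n dx = c·1^(n+1)/(n+1):
  ∫_0^1 u(x)^2 dx = ∫_0^1 (x^6 - 4*x^5 + 8*x^4 - 12*x^3 + 12*x^2 - 8*x + 4) dx. Term by term:
    ∫_0^1 x^6 dx = 1/7;  ∫_0^1 -4*x^5 dx = -2/3;  ∫_0^1 8*x^4 dx = 8/5;
    ∫_0^1 -12*x^3 dx = -3;  ∫_0^1 12*x^2 dx = 4;  ∫_0^1 -8*x dx = -4;
    ∫_0^1 4 dx = 4.
  Sum: 1/7 − 2/3 + 8/5 − 3 + 4 − 4 + 4 = 218/105.
  ∫_0^1 u'(x)^2 dx = ∫_0^1 (9*x^4 - 24*x^3 + 28*x^2 - 16*x + 4) dx. Term by term:
    ∫_0^1 9*x^4 dx = 9/5;  ∫_0^1 -24*x^3 dx = -6;  ∫_0^1 28*x^2 dx = 28/3;
    ∫_0^1 -16*x dx = -8;  ∫_0^1 4 dx = 4.
  Sum: 9/5 − 6 + 28/3 − 8 + 4 = 17/15.
Adding: ||u||_{H^1}^2 = 218/105 + 17/15 = 337/105.


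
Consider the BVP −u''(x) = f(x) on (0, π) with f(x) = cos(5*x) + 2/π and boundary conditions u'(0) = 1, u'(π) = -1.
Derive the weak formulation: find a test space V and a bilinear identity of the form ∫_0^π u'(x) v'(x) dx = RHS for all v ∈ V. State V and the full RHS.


V = H^1(0, π) (v unrestricted at boundary; u is determined up to an additive constant); weak form: ∫_0^π u'v' dx = ∫_0^π (cos(5*x) + 2/π) v dx − v(π) − v(0) for all v ∈ V.

Multiply both sides by a test function v and integrate from 0 to π:
  ∫_0^π −u''(x) v(x) dx = ∫_0^π f(x) v(x) dx.
Integrate the LHS by parts once:
  ∫_0^π −u'' v dx = −[u'(x) v(x)]_0^π + ∫_0^π u'(x) v'(x) dx.
Thus ∫_0^π u'(x) v'(x) dx = ∫_0^π f(x) v(x) dx + [u'(x) v(x)]_0^π.
Choose V so that boundary terms are either known or forced to vanish.
u has inhomogeneous Neumann u'(0) = 1, u'(π) = -1. [u' v]_0^π = (-1)·v(π) − (1)·v(0) = − v(π) − v(0). Take V = H^1(0, π); boundary term becomes part of RHS.
Weak formulation: find u (satisfying any essential BC) such that ∫_0^π u'(x) v'(x) dx = ∫_0^π f v dx − v(π) − v(0) for all v ∈ V (Neumann data are natural BCs: they enter the RHS as boundary terms).
Substituting f(x) = cos(5*x) + 2/π, the right-hand side is ∫_0^π (cos(5*x) + 2/π) v dx − v(π) − v(0).
Compatibility check (pure Neumann): taking v ≡ 1 ∈ V gives 0 = ∫_0^π f dx + (-1) − (1), i.e. ∫_0^π f dx must equal u'(0) − u'(π) = 2. Indeed ∫_0^π (cos(5*x) + 2/π) dx = 2, so the data are compatible. The solution is then unique only up to an additive constant (fix it e.g. by requiring ∫_0^π u dx = 0).


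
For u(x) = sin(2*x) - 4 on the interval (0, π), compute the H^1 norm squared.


||u||_{H^1(0,π)}^2 = 37*π/2

u'(x) = 2*cos(2*x).
Expand u² and (u')² and integrate term by term on (0, π), using: for integers n ≥ 1, ∫_0^π sin²(nx) dx = ∫_0^π cos²(nx) dx = π/2; for n ≠ n', ∫_0^π sin(nx)sin(n'x) dx = ∫_0^π cos(nx)cos(n'x) dx = 0; and by product-to-sum, ∫_0^π sin(nx)cos(n'x) dx = ½∫_0^π [sin((n+n')x) + sin((n−n')x)] dx, which is 0 when n+n' is even and 2n/(n²−n'²) when n+n' is odd (it need not vanish on (0, π)). For the constant mode: ∫_0^π 1 dx = π, ∫_0^π cos(nx) dx = 0, ∫_0^π sin(nx) dx = (1−(−1)^n)/n.
  u² squared terms: (-4)²·∫1 dx = 16·π = 16*π;  (1)²·∫sin(2x)² dx = 1·π/2 = π/2.
  u² cross terms: 2·(-4)·(1)·∫1·sin(2x) dx = -8·(0) = 0.
  So ∫_0^π u² dx = 16*π + π/2 + 0 = 33*π/2.
  (u')² squared terms: (2)²·∫cos(2x)² dx = 4·π/2 = 2*π.
  So ∫_0^π (u')² dx = 2*π.
||u||_{H^1}^2 = (33*π/2) + (2*π) = 37*π/2.


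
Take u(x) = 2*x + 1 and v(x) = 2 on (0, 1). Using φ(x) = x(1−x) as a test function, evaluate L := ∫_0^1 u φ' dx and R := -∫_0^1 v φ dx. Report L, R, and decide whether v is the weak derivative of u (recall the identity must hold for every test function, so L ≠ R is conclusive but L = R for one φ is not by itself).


LHS = -1/3, RHS = -1/3. Yes, v = u' weakly.

u(x) = 2*x + 1, classical derivative u'(x) = 2.
φ(x) = x(1−x), so φ'(x) = 1 - 2*x.
Note φ(0) = φ(1) = 0, so the boundary term u·φ vanishes.
LHS = ∫_0^1 u(x) φ'(x) dx = ∫_0^1 (1 - 4*x^2) dx. Term by term:
  ∫_0^1 -4*x^2 dx = -4/3;  ∫_0^1 1 dx = 1.
Sum: -4/3 + 1 = -1/3.
So LHS = -1/3.
∫_0^1 v(x) φ(x) dx = ∫_0^1 (-2*x^2 + 2*x) dx. Term by term:
  ∫_0^1 -2*x^2 dx = -2/3;  ∫_0^1 2*x dx = 1.
Sum: -2/3 + 1 = 1/3.
So RHS = -∫_0^1 v(x) φ(x) dx = -1/3.
LHS = RHS, so the identity holds for this test φ.
Moreover u is smooth here and v(x) = u'(x) = 2 pointwise, so the identity holds for every test function. Hence v is the weak derivative of u.


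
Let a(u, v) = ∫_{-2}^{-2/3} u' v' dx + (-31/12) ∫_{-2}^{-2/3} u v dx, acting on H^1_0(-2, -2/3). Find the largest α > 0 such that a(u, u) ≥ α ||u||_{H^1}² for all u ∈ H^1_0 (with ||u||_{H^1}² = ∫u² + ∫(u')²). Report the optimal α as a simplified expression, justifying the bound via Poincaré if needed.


α = (-124 + 27*π^2)/(3*(16 + 9*π^2))

Coercivity of a(·,·) on H^1_0(-2, -2/3) means a(u, u) ≥ α ||u||_{H^1}² for every u ∈ H^1_0.
The interval has length L = 4/3, and Poincaré/coercivity depend only on L. Here a(u, u) = ∫(u')² + (-31/12)·∫u².
Here c = -31/12 < 0 with |c| < (π/L)² = 9*π^2/16, so coercivity still holds. The condition a(u,u) ≥ α||u||_{H^1}² reads (1−α)∫(u')² ≥ (α−c)∫u². Any admissible α is ≤ 1 (rapidly oscillating u have ∫u²/∫(u')² → 0), and α = 1 would force 0 ≥ (1−c)∫u², impossible since c < 1; so 1−α > 0. By the sharp Poincaré inequality on H^1_0 of an interval of length L, ∫(u')² ≥ (π/L)²∫u² with equality for the first sine mode sin(π(x−x₀)/L) (x₀ the left endpoint), so the inequality holds for all u iff (1−α)(π/L)² ≥ α − c, i.e. α ≤ ((π/L)² + c)/((π/L)² + 1) = (1 + c(L/π)²)/(1 + (L/π)²). (Direct route, valid since c ≤ 0: Poincaré gives c∫u² ≥ c(L/π)²∫(u')², so a(u,u) ≥ (1 + c(L/π)²)∫(u')², while ||u||_{H^1}² ≤ (1 + (L/π)²)∫(u')²; dividing yields the same α.) With (π/L)² = 9*π^2/16 and c = -31/12, the largest admissible constant is α = ((π/L)² + c)/((π/L)² + 1).
Simplifying, α = (-124 + 27*π^2)/(3*(16 + 9*π^2)).
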